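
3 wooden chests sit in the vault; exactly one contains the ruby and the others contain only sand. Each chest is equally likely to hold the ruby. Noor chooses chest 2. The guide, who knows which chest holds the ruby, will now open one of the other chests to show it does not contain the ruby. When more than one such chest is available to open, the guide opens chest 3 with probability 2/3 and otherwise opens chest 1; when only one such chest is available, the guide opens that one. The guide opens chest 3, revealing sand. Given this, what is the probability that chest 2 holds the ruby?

2/5

Condition on the true location of the ruby.
If it is in chest 1 (prior 1/3): only chest 3 is available, probability 1; weight (1/3)·1 = 1/3.
If it is in chest 2 (prior 1/3): chest 3 is available, opened with probability 2/3; weight (1/3)·(2/3) = 2/9.
If it is in chest 3 (prior 1/3): the guide opened chest 3, so this case is ruled out; weight (1/3)·0 = 0.
The weights sum to 5/9.
So P(the ruby in chest 2 | the guide opened chest 3) = (2/9) / (5/9) = 2/5.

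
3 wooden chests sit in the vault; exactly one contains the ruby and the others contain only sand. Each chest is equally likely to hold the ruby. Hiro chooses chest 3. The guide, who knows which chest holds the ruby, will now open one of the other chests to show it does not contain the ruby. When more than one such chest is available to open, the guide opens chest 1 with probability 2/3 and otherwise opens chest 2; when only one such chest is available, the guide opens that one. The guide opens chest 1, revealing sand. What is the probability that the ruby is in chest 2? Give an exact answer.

Apply Bayes' rule, conditioning on where the ruby actually is.
If it is in chest 1 (prior 1/3): the guide opened chest 1, so this case is ruled out; weight (1/3)·0 = 0.
If it is in chest 2 (prior 1/3): only chest 1 is available, probability 1; weight (1/3)·1 = 1/3.
If it is in chest 3 (prior 1/3): chest 1 is available, opened with probability 2/3; weight (1/3)·(2/3) = 2/9.
The weights sum to 5/9.
So P(the ruby in chest 2 | the guide opened chest 1) = (1/3) / (5/9) = 3/5.

3/5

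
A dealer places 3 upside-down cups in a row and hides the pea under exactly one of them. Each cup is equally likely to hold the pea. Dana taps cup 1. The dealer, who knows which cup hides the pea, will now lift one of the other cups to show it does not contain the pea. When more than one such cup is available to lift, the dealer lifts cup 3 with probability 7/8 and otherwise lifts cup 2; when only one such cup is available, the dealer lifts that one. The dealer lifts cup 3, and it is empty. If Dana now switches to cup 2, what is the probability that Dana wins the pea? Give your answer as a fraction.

Apply Bayes' rule, conditioning on where the pea actually is.
If it is under cup 1 (prior 1/3): cup 3 is available, opened with probability 7/8; weight (1/3)·(7/8) = 7/24.
If it is under cup 2 (prior 1/3): only cup 3 is available, probability 1; weight (1/3)·1 = 1/3.
If it is under cup 3 (prior 1/3): the dealer opened cup 3, so this case is ruled out; weight (1/3)·0 = 0.
The weights sum to 5/8.
So P(the pea under cup 2 | the dealer opened cup 3) = (1/3) / (5/8) = 8/15.

8/15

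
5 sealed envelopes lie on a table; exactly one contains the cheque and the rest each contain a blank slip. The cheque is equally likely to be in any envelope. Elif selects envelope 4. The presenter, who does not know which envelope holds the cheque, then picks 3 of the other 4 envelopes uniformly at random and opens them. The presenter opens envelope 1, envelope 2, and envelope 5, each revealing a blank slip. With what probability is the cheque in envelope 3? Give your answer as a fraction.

1/2

Consider each possible location of the cheque in turn.
If it is in any of envelopes 1, 2, and 5 (prior 1/5 each): that envelope was opened and seen not to hold the prize — ruled out; weight (1/5)·0 = 0 each.
If it is in either of envelopes 3 and 4 (prior 1/5 each): the presenter picks exactly this set with probability 1/4 regardless, and none is the prize; weight (1/5)·(1/4) = 1/20 each.
The weights sum to 1/10.
So P(the cheque in envelope 3 | the presenter opened envelope 1, envelope 2, and envelope 5) = (1/20) / (1/10) = 1/2.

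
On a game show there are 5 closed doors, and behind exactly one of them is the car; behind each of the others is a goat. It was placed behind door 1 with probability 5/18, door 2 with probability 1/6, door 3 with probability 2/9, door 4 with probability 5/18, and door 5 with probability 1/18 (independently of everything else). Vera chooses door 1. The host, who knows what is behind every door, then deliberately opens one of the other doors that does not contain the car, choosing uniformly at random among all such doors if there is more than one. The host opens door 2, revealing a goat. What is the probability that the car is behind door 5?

4/55

Condition on the true location of the car.
If it is behind door 1 (prior 5/18): the host has 4 equally likely choices, so probability 1/4; weight (5/18)·(1/4) = 5/72.
If it is behind door 2 (prior 1/6): the host opened door 2, so this case is ruled out; weight (1/6)·0 = 0.
If it is behind door 3 (prior 2/9): the host has 3 equally likely choices, so probability 1/3; weight (2/9)·(1/3) = 2/27.
If it is behind door 4 (prior 5/18): the host has 3 equally likely choices, so probability 1/3; weight (5/18)·(1/3) = 5/54.
If it is behind door 5 (prior 1/18): the host has 3 equally likely choices, so probability 1/3; weight (1/18)·(1/3) = 1/54.
The weights sum to 55/216.
So P(the car behind door 5 | the host opened door 2) = (1/54) / (55/216) = 4/55.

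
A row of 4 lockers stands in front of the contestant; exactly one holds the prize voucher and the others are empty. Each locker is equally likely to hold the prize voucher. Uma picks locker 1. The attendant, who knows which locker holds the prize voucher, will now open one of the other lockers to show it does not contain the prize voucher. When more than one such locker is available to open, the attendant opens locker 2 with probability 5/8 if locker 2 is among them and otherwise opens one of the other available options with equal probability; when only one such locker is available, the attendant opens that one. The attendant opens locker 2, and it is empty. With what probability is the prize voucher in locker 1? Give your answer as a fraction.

1/3

Condition on the true location of the prize voucher.
If it is in any of lockers 1, 3, and 4 (prior 1/4 each): locker 2 is available, opened with probability 5/8; weight (1/4)·(5/8) = 5/32 each.
If it is in locker 2 (prior 1/4): the attendant opened locker 2, so this case is ruled out; weight (1/4)·0 = 0.
The weights sum to 15/32.
So P(the prize voucher in locker 1 | the attendant opened locker 2) = (5/32) / (15/32) = 1/3.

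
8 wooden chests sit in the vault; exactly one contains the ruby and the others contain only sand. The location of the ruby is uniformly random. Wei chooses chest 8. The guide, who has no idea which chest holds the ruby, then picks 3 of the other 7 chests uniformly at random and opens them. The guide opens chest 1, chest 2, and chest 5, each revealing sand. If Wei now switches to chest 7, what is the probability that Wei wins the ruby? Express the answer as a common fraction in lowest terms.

Condition on the true location of the ruby.
If it is in any of chests 1, 2, and 5 (prior 1/8 each): that chest was opened and seen not to hold the prize — ruled out; weight (1/8)·0 = 0 each.
If it is in any of chests 3, 4, 6, 7, and 8 (prior 1/8 each): the guide picks exactly this set with probability 1/35 regardless, and none is the prize; weight (1/8)·(1/35) = 1/280 each.
The weights sum to 1/56.
So P(the ruby in chest 7 | the guide opened chest 1, chest 2, and chest 5) = (1/280) / (1/56) = 1/5.

1/5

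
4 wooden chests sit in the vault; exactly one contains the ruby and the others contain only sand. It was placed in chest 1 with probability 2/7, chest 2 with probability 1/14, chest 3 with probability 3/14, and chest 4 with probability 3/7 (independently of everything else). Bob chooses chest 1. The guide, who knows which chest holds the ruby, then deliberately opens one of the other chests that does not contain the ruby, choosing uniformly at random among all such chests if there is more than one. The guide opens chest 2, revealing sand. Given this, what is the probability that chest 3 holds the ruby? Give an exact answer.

9/35

Consider each possible location of the ruby in turn.
If it is in chest 1 (prior 2/7): the guide has 3 equally likely choices, so probability 1/3; weight (2/7)·(1/3) = 2/21.
If it is in chest 2 (prior 1/14): the guide opened chest 2, so this case is ruled out; weight (1/14)·0 = 0.
If it is in chest 3 (prior 3/14): the guide has 2 equally likely choices, so probability 1/2; weight (3/14)·(1/2) = 3/28.
If it is in chest 4 (prior 3/7): the guide has 2 equally likely choices, so probability 1/2; weight (3/7)·(1/2) = 3/14.
The weights sum to 5/12.
So P(the ruby in chest 3 | the guide opened chest 2) = (3/28) / (5/12) = 9/35.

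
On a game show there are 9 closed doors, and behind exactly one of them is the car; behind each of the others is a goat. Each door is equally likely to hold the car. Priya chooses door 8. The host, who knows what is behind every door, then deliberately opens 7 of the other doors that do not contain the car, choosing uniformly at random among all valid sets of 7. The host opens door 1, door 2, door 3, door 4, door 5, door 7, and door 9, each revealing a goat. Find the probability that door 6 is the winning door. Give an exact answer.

Consider each possible location of the car in turn.
If it is behind any of doors 1, 2, 3, 4, 5, 7, and 9 (prior 1/9 each): that door was opened and seen not to hold the prize — ruled out; weight (1/9)·0 = 0 each.
If it is behind door 6 (prior 1/9): the host has no choice, probability 1; weight (1/9)·1 = 1/9.
If it is behind door 8 (prior 1/9): the host has 8 equally likely choices, so probability 1/8; weight (1/9)·(1/8) = 1/72.
The weights sum to 1/8.
So P(the car behind door 6 | the host opened door 1, door 2, door 3, door 4, door 5, door 7, and door 9) = (1/9) / (1/8) = 8/9.

8/9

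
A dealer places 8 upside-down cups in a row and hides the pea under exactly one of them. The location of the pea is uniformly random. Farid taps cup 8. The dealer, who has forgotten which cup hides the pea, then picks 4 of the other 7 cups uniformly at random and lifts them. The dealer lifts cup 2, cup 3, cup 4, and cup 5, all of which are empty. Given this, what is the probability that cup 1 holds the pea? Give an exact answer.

Because the dealer chose which cups to lift without knowing where the pea is, the choice is independent of the prize location. Learning that none of the 4 opened cups holds the pea simply rules out those 4 locations and leaves the remaining 4 cups still equally likely by symmetry.
So P(the pea under cup 1) = 1/4.

1/4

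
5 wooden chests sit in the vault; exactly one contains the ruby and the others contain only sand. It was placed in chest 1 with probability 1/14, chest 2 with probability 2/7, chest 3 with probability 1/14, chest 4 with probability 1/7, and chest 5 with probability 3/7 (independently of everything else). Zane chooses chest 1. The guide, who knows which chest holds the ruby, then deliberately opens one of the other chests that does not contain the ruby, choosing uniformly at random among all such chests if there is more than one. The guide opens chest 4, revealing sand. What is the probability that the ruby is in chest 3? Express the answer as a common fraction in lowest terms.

Condition on the true location of the ruby.
If it is in chest 1 (prior 1/14): the guide has 4 equally likely choices, so probability 1/4; weight (1/14)·(1/4) = 1/56.
If it is in chest 2 (prior 2/7): the guide has 3 equally likely choices, so probability 1/3; weight (2/7)·(1/3) = 2/21.
If it is in chest 3 (prior 1/14): the guide has 3 equally likely choices, so probability 1/3; weight (1/14)·(1/3) = 1/42.
If it is in chest 4 (prior 1/7): the guide opened chest 4, so this case is ruled out; weight (1/7)·0 = 0.
If it is in chest 5 (prior 3/7): the guide has 3 equally likely choices, so probability 1/3; weight (3/7)·(1/3) = 1/7.
The weights sum to 47/168.
So P(the ruby in chest 3 | the guide opened chest 4) = (1/42) / (47/168) = 4/47.

4/47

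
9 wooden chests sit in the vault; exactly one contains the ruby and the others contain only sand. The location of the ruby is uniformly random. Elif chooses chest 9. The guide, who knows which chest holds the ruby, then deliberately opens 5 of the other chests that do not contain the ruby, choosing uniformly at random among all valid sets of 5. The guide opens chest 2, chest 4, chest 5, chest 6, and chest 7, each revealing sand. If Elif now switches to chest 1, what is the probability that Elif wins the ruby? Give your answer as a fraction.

8/27

Condition on the true location of the ruby.
If it is in any of chests 1, 3, and 8 (prior 1/9 each): the guide has 21 equally likely choices, so probability 1/21; weight (1/9)·(1/21) = 1/189 each.
If it is in any of chests 2, 4, 5, 6, and 7 (prior 1/9 each): that chest was opened and seen not to hold the prize — ruled out; weight (1/9)·0 = 0 each.
If it is in chest 9 (prior 1/9): the guide has 56 equally likely choices, so probability 1/56; weight (1/9)·(1/56) = 1/504.
The weights sum to 1/56.
So P(the ruby in chest 1 | the guide opened chest 2, chest 4, chest 5, chest 6, and chest 7) = (1/189) / (1/56) = 8/27.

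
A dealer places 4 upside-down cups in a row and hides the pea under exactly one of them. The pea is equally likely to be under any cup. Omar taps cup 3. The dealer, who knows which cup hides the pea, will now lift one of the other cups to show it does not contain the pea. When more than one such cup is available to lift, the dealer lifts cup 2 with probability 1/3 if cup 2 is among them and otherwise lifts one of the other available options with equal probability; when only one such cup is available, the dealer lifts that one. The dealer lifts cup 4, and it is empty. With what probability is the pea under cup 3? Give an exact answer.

Apply Bayes' rule, conditioning on where the pea actually is.
If it is under cup 1 (prior 1/4): cup 2 is available but not opened, probability 2/3; weight (1/4)·(2/3) = 1/6.
If it is under cup 2 (prior 1/4): cup 2 holds the prize so is unavailable; the dealer chooses uniformly among the 2 others, probability 1/2; weight (1/4)·(1/2) = 1/8.
If it is under cup 3 (prior 1/4): cup 2 is available but not opened; cup 4 gets probability (1 − 1/3)/2 = 1/3; weight (1/4)·(1/3) = 1/12.
If it is under cup 4 (prior 1/4): the dealer opened cup 4, so this case is ruled out; weight (1/4)·0 = 0.
The weights sum to 3/8.
So P(the pea under cup 3 | the dealer opened cup 4) = (1/12) / (3/8) = 2/9.

2/9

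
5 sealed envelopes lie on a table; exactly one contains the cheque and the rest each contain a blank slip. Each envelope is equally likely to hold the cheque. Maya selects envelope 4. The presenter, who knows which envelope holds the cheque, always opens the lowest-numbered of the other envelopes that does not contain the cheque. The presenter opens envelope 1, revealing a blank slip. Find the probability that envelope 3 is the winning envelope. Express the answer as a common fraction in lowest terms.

1/4

Condition on the true location of the cheque.
If it is in envelope 1 (prior 1/5): the presenter opened envelope 1, so this case is ruled out; weight (1/5)·0 = 0.
If it is in any of envelopes 2, 3, 4, and 5 (prior 1/5 each): envelope 1 is the lowest-numbered option available, probability 1; weight (1/5)·1 = 1/5 each.
The weights sum to 4/5.
So P(the cheque in envelope 3 | the presenter opened envelope 1) = (1/5) / (4/5) = 1/4.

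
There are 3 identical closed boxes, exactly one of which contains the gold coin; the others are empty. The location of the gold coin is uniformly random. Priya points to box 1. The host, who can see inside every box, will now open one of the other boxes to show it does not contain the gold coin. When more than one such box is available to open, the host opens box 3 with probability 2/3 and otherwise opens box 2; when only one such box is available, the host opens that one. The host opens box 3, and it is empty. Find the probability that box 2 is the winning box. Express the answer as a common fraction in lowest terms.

Consider each possible location of the gold coin in turn.
If it is in box 1 (prior 1/3): box 3 is available, opened with probability 2/3; weight (1/3)·(2/3) = 2/9.
If it is in box 2 (prior 1/3): only box 3 is available, probability 1; weight (1/3)·1 = 1/3.
If it is in box 3 (prior 1/3): the host opened box 3, so this case is ruled out; weight (1/3)·0 = 0.
The weights sum to 5/9.
So P(the gold coin in box 2 | the host opened box 3) = (1/3) / (5/9) = 3/5.

3/5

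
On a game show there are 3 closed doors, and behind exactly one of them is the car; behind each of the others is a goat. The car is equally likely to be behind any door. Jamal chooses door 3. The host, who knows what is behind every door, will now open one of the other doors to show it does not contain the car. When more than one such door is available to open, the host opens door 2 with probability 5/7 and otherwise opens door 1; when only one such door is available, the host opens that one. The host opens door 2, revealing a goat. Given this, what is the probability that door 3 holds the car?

5/12

Apply Bayes' rule, conditioning on where the car actually is.
If it is behind door 1 (prior 1/3): only door 2 is available, probability 1; weight (1/3)·1 = 1/3.
If it is behind door 2 (prior 1/3): the host opened door 2, so this case is ruled out; weight (1/3)·0 = 0.
If it is behind door 3 (prior 1/3): door 2 is available, opened with probability 5/7; weight (1/3)·(5/7) = 5/21.
The weights sum to 4/7.
So P(the car behind door 3 | the host opened door 2) = (5/21) / (4/7) = 5/12.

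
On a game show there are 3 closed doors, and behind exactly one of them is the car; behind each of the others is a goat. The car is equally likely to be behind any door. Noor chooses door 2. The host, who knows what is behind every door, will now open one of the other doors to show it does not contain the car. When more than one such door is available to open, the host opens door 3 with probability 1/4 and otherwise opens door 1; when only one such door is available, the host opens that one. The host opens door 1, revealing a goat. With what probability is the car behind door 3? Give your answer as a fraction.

Apply Bayes' rule, conditioning on where the car actually is.
If it is behind door 1 (prior 1/3): the host opened door 1, so this case is ruled out; weight (1/3)·0 = 0.
If it is behind door 2 (prior 1/3): door 3 is available but not opened, probability 3/4; weight (1/3)·(3/4) = 1/4.
If it is behind door 3 (prior 1/3): only door 1 is available, probability 1; weight (1/3)·1 = 1/3.
The weights sum to 7/12.
So P(the car behind door 3 | the host opened door 1) = (1/3) / (7/12) = 4/7.

4/7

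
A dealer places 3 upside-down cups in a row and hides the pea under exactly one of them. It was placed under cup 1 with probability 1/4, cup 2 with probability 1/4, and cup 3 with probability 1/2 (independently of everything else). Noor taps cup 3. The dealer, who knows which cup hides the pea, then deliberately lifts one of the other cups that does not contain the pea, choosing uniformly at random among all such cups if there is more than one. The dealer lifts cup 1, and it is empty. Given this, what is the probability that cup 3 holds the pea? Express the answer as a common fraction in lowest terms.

1/2

Condition on the true location of the pea.
If it is under cup 1 (prior 1/4): the dealer opened cup 1, so this case is ruled out; weight (1/4)·0 = 0.
If it is under cup 2 (prior 1/4): the dealer has no choice, probability 1; weight (1/4)·1 = 1/4.
If it is under cup 3 (prior 1/2): the dealer has 2 equally likely choices, so probability 1/2; weight (1/2)·(1/2) = 1/4.
The weights sum to 1/2.
So P(the pea under cup 3 | the dealer opened cup 1) = (1/4) / (1/2) = 1/2.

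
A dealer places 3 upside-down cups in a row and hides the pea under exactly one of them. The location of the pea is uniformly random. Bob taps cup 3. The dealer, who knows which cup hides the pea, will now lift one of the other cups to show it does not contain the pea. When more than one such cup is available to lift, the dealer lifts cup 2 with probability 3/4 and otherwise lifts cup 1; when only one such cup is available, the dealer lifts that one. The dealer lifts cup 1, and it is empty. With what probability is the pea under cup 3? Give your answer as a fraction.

1/5

Apply Bayes' rule, conditioning on where the pea actually is.
If it is under cup 1 (prior 1/3): the dealer opened cup 1, so this case is ruled out; weight (1/3)·0 = 0.
If it is under cup 2 (prior 1/3): only cup 1 is available, probability 1; weight (1/3)·1 = 1/3.
If it is under cup 3 (prior 1/3): cup 2 is available but not opened, probability 1/4; weight (1/3)·(1/4) = 1/12.
The weights sum to 5/12.
So P(the pea under cup 3 | the dealer opened cup 1) = (1/12) / (5/12) = 1/5.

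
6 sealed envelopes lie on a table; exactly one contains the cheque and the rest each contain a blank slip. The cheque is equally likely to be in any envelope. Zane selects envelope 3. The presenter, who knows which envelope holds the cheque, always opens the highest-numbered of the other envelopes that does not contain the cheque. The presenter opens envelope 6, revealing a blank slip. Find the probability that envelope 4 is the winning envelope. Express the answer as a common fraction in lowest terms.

1/5

Condition on the true location of the cheque.
If it is in any of envelopes 1, 2, 3, 4, and 5 (prior 1/6 each): envelope 6 is the highest-numbered option available, probability 1; weight (1/6)·1 = 1/6 each.
If it is in envelope 6 (prior 1/6): the presenter opened envelope 6, so this case is ruled out; weight (1/6)·0 = 0.
The weights sum to 5/6.
So P(the cheque in envelope 4 | the presenter opened envelope 6) = (1/6) / (5/6) = 1/5.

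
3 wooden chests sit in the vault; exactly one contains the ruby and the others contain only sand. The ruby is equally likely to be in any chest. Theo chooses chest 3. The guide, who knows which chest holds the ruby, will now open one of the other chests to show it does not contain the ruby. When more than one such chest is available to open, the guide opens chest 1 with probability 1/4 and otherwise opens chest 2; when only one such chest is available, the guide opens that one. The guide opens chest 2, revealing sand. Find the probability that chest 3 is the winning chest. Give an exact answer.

3/7

Apply Bayes' rule, conditioning on where the ruby actually is.
If it is in chest 1 (prior 1/3): only chest 2 is available, probability 1; weight (1/3)·1 = 1/3.
If it is in chest 2 (prior 1/3): the guide opened chest 2, so this case is ruled out; weight (1/3)·0 = 0.
If it is in chest 3 (prior 1/3): chest 1 is available but not opened, probability 3/4; weight (1/3)·(3/4) = 1/4.
The weights sum to 7/12.
So P(the ruby in chest 3 | the guide opened chest 2) = (1/4) / (7/12) = 3/7.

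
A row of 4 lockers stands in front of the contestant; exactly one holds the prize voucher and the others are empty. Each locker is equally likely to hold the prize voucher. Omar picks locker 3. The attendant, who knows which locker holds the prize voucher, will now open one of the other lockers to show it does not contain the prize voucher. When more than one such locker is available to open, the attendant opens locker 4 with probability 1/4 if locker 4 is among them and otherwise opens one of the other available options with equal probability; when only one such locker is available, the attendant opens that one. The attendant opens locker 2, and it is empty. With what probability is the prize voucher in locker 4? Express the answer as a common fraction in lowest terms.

4/13

Condition on the true location of the prize voucher.
If it is in locker 1 (prior 1/4): locker 4 is available but not opened, probability 3/4; weight (1/4)·(3/4) = 3/16.
If it is in locker 2 (prior 1/4): the attendant opened locker 2, so this case is ruled out; weight (1/4)·0 = 0.
If it is in locker 3 (prior 1/4): locker 4 is available but not opened; locker 2 gets probability (1 − 1/4)/2 = 3/8; weight (1/4)·(3/8) = 3/32.
If it is in locker 4 (prior 1/4): locker 4 holds the prize so is unavailable; the attendant chooses uniformly among the 2 others, probability 1/2; weight (1/4)·(1/2) = 1/8.
The weights sum to 13/32.
So P(the prize voucher in locker 4 | the attendant opened locker 2) = (1/8) / (13/32) = 4/13.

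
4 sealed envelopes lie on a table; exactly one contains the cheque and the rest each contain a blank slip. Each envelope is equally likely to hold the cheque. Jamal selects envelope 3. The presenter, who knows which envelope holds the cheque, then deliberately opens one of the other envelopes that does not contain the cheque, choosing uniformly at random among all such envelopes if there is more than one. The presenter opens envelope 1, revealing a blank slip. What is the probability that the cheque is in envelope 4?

3/8

Consider each possible location of the cheque in turn.
If it is in envelope 1 (prior 1/4): the presenter opened envelope 1, so this case is ruled out; weight (1/4)·0 = 0.
If it is in either of envelopes 2 and 4 (prior 1/4 each): the presenter has 2 equally likely choices, so probability 1/2; weight (1/4)·(1/2) = 1/8 each.
If it is in envelope 3 (prior 1/4): the presenter has 3 equally likely choices, so probability 1/3; weight (1/4)·(1/3) = 1/12.
The weights sum to 1/3.
So P(the cheque in envelope 4 | the presenter opened envelope 1) = (1/8) / (1/3) = 3/8.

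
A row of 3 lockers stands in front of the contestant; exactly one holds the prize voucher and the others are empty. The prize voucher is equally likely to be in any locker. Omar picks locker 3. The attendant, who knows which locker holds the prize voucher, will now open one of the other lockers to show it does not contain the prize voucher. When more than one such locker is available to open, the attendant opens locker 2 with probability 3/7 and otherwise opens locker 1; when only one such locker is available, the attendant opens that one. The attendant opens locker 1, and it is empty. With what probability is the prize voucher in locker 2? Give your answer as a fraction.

Consider each possible location of the prize voucher in turn.
If it is in locker 1 (prior 1/3): the attendant opened locker 1, so this case is ruled out; weight (1/3)·0 = 0.
If it is in locker 2 (prior 1/3): only locker 1 is available, probability 1; weight (1/3)·1 = 1/3.
If it is in locker 3 (prior 1/3): locker 2 is available but not opened, probability 4/7; weight (1/3)·(4/7) = 4/21.
The weights sum to 11/21.
So P(the prize voucher in locker 2 | the attendant opened locker 1) = (1/3) / (11/21) = 7/11.

7/11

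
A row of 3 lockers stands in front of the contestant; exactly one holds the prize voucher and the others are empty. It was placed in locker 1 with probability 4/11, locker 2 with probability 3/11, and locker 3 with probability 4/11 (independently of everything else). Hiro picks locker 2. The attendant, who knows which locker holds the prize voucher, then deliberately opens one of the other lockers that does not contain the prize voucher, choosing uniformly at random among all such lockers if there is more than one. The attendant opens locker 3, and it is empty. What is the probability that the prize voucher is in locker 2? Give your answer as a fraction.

3/11

Condition on the true location of the prize voucher.
If it is in locker 1 (prior 4/11): the attendant has no choice, probability 1; weight (4/11)·1 = 4/11.
If it is in locker 2 (prior 3/11): the attendant has 2 equally likely choices, so probability 1/2; weight (3/11)·(1/2) = 3/22.
If it is in locker 3 (prior 4/11): the attendant opened locker 3, so this case is ruled out; weight (4/11)·0 = 0.
The weights sum to 1/2.
So P(the prize voucher in locker 2 | the attendant opened locker 3) = (3/22) / (1/2) = 3/11.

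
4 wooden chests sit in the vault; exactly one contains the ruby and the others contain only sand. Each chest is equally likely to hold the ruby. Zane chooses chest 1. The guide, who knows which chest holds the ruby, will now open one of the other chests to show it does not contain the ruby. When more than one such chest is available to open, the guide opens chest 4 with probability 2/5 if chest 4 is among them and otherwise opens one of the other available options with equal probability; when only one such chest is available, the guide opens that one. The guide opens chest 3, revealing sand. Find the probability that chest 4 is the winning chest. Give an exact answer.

5/14

Apply Bayes' rule, conditioning on where the ruby actually is.
If it is in chest 1 (prior 1/4): chest 4 is available but not opened; chest 3 gets probability (1 − 2/5)/2 = 3/10; weight (1/4)·(3/10) = 3/40.
If it is in chest 2 (prior 1/4): chest 4 is available but not opened, probability 3/5; weight (1/4)·(3/5) = 3/20.
If it is in chest 3 (prior 1/4): the guide opened chest 3, so this case is ruled out; weight (1/4)·0 = 0.
If it is in chest 4 (prior 1/4): chest 4 holds the prize so is unavailable; the guide chooses uniformly among the 2 others, probability 1/2; weight (1/4)·(1/2) = 1/8.
The weights sum to 7/20.
So P(the ruby in chest 4 | the guide opened chest 3) = (1/8) / (7/20) = 5/14.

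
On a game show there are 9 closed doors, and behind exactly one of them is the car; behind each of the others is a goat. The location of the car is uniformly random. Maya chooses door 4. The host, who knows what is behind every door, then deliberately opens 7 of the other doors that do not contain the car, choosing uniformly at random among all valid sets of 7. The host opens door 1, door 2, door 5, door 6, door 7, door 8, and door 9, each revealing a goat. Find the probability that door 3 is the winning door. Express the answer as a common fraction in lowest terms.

Apply Bayes' rule, conditioning on where the car actually is.
If it is behind any of doors 1, 2, 5, 6, 7, 8, and 9 (prior 1/9 each): that door was opened and seen not to hold the prize — ruled out; weight (1/9)·0 = 0 each.
If it is behind door 3 (prior 1/9): the host has no choice, probability 1; weight (1/9)·1 = 1/9.
If it is behind door 4 (prior 1/9): the host has 8 equally likely choices, so probability 1/8; weight (1/9)·(1/8) = 1/72.
The weights sum to 1/8.
So P(the car behind door 3 | the host opened door 1, door 2, door 5, door 6, door 7, door 8, and door 9) = (1/9) / (1/8) = 8/9.

8/9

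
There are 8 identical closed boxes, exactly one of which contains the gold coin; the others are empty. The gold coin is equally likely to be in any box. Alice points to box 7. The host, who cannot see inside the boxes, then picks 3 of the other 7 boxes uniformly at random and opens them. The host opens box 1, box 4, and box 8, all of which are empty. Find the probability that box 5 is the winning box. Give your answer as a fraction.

1/5

Apply Bayes' rule, conditioning on where the gold coin actually is.
If it is in any of boxes 1, 4, and 8 (prior 1/8 each): that box was opened and seen not to hold the prize — ruled out; weight (1/8)·0 = 0 each.
If it is in any of boxes 2, 3, 5, 6, and 7 (prior 1/8 each): the host picks exactly this set with probability 1/35 regardless, and none is the prize; weight (1/8)·(1/35) = 1/280 each.
The weights sum to 1/56.
So P(the gold coin in box 5 | the host opened box 1, box 4, and box 8) = (1/280) / (1/56) = 1/5.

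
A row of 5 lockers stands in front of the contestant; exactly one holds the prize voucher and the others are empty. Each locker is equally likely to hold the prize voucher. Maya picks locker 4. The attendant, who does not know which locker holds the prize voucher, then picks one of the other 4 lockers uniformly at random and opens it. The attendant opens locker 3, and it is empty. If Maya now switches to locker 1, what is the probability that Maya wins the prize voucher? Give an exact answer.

1/4

Because the attendant chose which locker to open without knowing where the prize voucher is, the choice is independent of the prize location. Learning that locker 3 does not hold the prize voucher simply rules out that one location and leaves the remaining 4 lockers still equally likely by symmetry.
So P(the prize voucher in locker 1) = 1/4.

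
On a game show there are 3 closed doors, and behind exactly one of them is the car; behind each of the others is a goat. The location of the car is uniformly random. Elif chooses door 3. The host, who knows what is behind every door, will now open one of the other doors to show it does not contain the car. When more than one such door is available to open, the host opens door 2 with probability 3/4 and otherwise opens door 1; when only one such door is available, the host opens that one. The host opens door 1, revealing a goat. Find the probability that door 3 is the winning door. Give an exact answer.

Consider each possible location of the car in turn.
If it is behind door 1 (prior 1/3): the host opened door 1, so this case is ruled out; weight (1/3)·0 = 0.
If it is behind door 2 (prior 1/3): only door 1 is available, probability 1; weight (1/3)·1 = 1/3.
If it is behind door 3 (prior 1/3): door 2 is available but not opened, probability 1/4; weight (1/3)·(1/4) = 1/12.
The weights sum to 5/12.
So P(the car behind door 3 | the host opened door 1) = (1/12) / (5/12) = 1/5.

1/5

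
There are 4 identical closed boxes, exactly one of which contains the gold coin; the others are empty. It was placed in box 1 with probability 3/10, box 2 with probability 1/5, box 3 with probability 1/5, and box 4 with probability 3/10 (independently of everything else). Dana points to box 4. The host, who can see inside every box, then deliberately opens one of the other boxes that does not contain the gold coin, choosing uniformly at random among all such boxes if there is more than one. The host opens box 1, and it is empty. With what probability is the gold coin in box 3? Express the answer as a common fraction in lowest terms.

1/3

Condition on the true location of the gold coin.
If it is in box 1 (prior 3/10): the host opened box 1, so this case is ruled out; weight (3/10)·0 = 0.
If it is in either of boxes 2 and 3 (prior 1/5 each): the host has 2 equally likely choices, so probability 1/2; weight (1/5)·(1/2) = 1/10 each.
If it is in box 4 (prior 3/10): the host has 3 equally likely choices, so probability 1/3; weight (3/10)·(1/3) = 1/10.
The weights sum to 3/10.
So P(the gold coin in box 3 | the host opened box 1) = (1/10) / (3/10) = 1/3.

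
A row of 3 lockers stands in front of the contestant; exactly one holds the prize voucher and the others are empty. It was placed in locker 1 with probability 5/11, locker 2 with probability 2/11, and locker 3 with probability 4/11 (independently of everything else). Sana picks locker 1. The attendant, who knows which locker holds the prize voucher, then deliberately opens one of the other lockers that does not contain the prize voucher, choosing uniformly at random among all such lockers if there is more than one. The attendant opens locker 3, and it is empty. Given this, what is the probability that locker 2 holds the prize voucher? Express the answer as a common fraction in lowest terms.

Apply Bayes' rule, conditioning on where the prize voucher actually is.
If it is in locker 1 (prior 5/11): the attendant has 2 equally likely choices, so probability 1/2; weight (5/11)·(1/2) = 5/22.
If it is in locker 2 (prior 2/11): the attendant has no choice, probability 1; weight (2/11)·1 = 2/11.
If it is in locker 3 (prior 4/11): the attendant opened locker 3, so this case is ruled out; weight (4/11)·0 = 0.
The weights sum to 9/22.
So P(the prize voucher in locker 2 | the attendant opened locker 3) = (2/11) / (9/22) = 4/9.

4/9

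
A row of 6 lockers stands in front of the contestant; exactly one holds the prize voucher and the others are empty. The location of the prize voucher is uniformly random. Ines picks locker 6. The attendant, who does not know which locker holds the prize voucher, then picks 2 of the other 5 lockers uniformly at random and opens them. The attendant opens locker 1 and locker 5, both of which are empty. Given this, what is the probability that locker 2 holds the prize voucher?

1/4

Apply Bayes' rule, conditioning on where the prize voucher actually is.
If it is in either of lockers 1 and 5 (prior 1/6 each): that locker was opened and seen not to hold the prize — ruled out; weight (1/6)·0 = 0 each.
If it is in any of lockers 2, 3, 4, and 6 (prior 1/6 each): the attendant picks exactly this set with probability 1/10 regardless, and none is the prize; weight (1/6)·(1/10) = 1/60 each.
The weights sum to 1/15.
So P(the prize voucher in locker 2 | the attendant opened locker 1 and locker 5) = (1/60) / (1/15) = 1/4.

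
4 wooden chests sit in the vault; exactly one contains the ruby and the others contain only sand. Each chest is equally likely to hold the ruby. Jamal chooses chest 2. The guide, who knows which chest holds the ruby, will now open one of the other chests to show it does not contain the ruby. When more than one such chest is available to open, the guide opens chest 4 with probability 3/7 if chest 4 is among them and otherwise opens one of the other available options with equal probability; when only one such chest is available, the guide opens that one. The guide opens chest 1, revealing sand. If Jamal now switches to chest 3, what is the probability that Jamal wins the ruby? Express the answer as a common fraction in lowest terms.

8/19

Consider each possible location of the ruby in turn.
If it is in chest 1 (prior 1/4): the guide opened chest 1, so this case is ruled out; weight (1/4)·0 = 0.
If it is in chest 2 (prior 1/4): chest 4 is available but not opened; chest 1 gets probability (1 − 3/7)/2 = 2/7; weight (1/4)·(2/7) = 1/14.
If it is in chest 3 (prior 1/4): chest 4 is available but not opened, probability 4/7; weight (1/4)·(4/7) = 1/7.
If it is in chest 4 (prior 1/4): chest 4 holds the prize so is unavailable; the guide chooses uniformly among the 2 others, probability 1/2; weight (1/4)·(1/2) = 1/8.
The weights sum to 19/56.
So P(the ruby in chest 3 | the guide opened chest 1) = (1/7) / (19/56) = 8/19.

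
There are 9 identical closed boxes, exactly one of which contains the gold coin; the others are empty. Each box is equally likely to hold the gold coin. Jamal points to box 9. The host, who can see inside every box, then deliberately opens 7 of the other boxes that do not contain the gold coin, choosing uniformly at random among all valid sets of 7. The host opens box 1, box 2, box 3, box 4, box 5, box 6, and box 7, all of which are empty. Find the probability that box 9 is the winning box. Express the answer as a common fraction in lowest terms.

Consider each possible location of the gold coin in turn.
If it is in any of boxes 1, 2, 3, 4, 5, 6, and 7 (prior 1/9 each): that box was opened and seen not to hold the prize — ruled out; weight (1/9)·0 = 0 each.
If it is in box 8 (prior 1/9): the host has no choice, probability 1; weight (1/9)·1 = 1/9.
If it is in box 9 (prior 1/9): the host has 8 equally likely choices, so probability 1/8; weight (1/9)·(1/8) = 1/72.
The weights sum to 1/8.
So P(the gold coin in box 9 | the host opened box 1, box 2, box 3, box 4, box 5, box 6, and box 7) = (1/72) / (1/8) = 1/9.

1/9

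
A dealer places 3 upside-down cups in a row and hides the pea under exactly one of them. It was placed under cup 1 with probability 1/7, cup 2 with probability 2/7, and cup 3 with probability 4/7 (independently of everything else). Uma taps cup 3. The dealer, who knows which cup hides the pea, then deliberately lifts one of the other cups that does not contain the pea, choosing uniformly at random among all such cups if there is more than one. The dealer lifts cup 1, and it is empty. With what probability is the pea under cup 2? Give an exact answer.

Apply Bayes' rule, conditioning on where the pea actually is.
If it is under cup 1 (prior 1/7): the dealer opened cup 1, so this case is ruled out; weight (1/7)·0 = 0.
If it is under cup 2 (prior 2/7): the dealer has no choice, probability 1; weight (2/7)·1 = 2/7.
If it is under cup 3 (prior 4/7): the dealer has 2 equally likely choices, so probability 1/2; weight (4/7)·(1/2) = 2/7.
The weights sum to 4/7.
So P(the pea under cup 2 | the dealer opened cup 1) = (2/7) / (4/7) = 1/2.

1/2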